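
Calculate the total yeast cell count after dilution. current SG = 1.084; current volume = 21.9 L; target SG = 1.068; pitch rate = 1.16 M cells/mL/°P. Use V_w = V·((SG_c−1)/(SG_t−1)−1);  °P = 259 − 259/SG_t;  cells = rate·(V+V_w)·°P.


V_w = 21.9·((1.084−1)/(1.068−1)−1) = 5.1529
V_final = 21.9 + 5.1529 = 27.0529
°P = 259 − 259/1.068 = 16.4906
cells = 1.16·27.0529·16.4906

517.4995 billion cells


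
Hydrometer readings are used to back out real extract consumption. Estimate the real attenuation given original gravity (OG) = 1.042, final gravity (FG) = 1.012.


AA = (OG−FG)/(OG−1)·100;  RA = AA·0.8192
AA = (1.042 − 1.012)/(1.042 − 1)·100 = 71.4286
RA = 71.4286·0.8192

58.5143 %


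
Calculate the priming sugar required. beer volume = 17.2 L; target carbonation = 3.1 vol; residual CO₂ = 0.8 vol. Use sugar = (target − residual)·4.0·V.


sugar = (3.1 − 0.8)·4.0·17.2

158.2400 g


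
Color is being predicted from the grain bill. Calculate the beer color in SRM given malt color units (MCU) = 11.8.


SRM = 1.4922 · MCU^0.6859
SRM = 1.4922 · 11.8^0.6859

8.1102 SRM


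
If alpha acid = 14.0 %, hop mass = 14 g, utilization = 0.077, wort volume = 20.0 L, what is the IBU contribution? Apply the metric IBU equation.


IBU = (α/100)·mass·U·1000 / V
IBU = (14.0/100)·14·0.077·1000 / 20.0

7.5460 IBU


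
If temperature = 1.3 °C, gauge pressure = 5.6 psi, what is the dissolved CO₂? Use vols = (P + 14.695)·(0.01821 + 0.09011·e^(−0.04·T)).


vols = (5.6 + 14.695)·(0.01821 + 0.09011·e^(−0.04·1.3))

2.1057 volumes


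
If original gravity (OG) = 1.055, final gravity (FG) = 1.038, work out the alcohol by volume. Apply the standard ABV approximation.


ABV = (OG − FG) · 131.25
ABV = (1.055 − 1.038) · 131.25

2.2312 % ABV


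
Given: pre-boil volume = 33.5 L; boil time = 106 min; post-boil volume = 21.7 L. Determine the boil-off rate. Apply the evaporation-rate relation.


rate = (V_pre − V_post) / (t_min/60)
rate = (33.5 − 21.7) / (106/60)

6.6792 L/hr


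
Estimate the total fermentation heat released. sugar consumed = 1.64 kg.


Q = m_sugar · 590 kJ/kg
Q = 1.64 · 590

967.6000 kJ


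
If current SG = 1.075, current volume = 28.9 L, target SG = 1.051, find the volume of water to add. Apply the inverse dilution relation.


V_water = V·((SG_curr − 1)/(SG_target − 1) − 1)
V_water = 28.9·((1.075 − 1)/(1.051 − 1) − 1)

13.6000 L


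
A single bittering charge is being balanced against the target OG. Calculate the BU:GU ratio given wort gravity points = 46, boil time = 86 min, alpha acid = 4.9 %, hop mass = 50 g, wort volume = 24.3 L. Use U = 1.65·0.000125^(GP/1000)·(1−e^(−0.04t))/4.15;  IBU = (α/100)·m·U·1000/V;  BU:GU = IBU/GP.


U = 1.65·0.000125^(46/1000)·(1−e^(−0.04·86))/4.15 = 0.2545
IBU = (4.9/100)·50·0.2545·1000/24.3 = 25.6626
BU:GU = 25.6626/46

0.5579


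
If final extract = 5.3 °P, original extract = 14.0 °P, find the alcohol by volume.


SG = 259/(259 − P);  ABV = (OG − FG)·131.25
OG = 259/(259 − 14.0) = 1.0571
FG = 259/(259 − 5.3) = 1.0209
ABV = (1.0571 − 1.0209)·131.25

4.7581 % ABV


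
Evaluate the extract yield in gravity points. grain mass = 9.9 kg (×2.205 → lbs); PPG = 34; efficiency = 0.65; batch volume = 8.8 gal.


points = lbs × PPG × eff / vol
lbs = 9.9 × 2.205 = 21.8295
points = 21.8295 × 34 × 0.65 / 8.8

54.8218 points


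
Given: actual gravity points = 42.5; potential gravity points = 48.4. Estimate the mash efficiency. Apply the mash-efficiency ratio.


efficiency = actual / potential × 100
efficiency = 42.5 / 48.4 × 100

87.8099 %


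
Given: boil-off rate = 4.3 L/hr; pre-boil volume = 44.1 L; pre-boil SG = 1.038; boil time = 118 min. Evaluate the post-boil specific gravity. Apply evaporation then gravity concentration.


V_post = V_pre − rate·(t/60);  SG_post = 1 + (SG_pre−1)·V_pre/V_post
V_post = 44.1 − 4.3·(118/60) = 35.6433
SG_post = 1 + (1.038 − 1)·44.1/35.6433

1.0470


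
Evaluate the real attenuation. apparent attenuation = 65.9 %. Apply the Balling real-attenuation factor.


RA = AA · 0.8192
RA = 65.9 · 0.8192

53.9853 %


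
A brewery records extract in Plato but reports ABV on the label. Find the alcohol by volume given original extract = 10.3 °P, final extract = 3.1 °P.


SG = 259/(259 − P);  ABV = (OG − FG)·131.25
OG = 259/(259 − 10.3) = 1.0414
FG = 259/(259 − 3.1) = 1.0121
ABV = (1.0414 − 1.0121)·131.25

3.8458 % ABV


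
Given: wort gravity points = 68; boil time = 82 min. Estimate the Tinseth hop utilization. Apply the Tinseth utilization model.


U = 1.65·0.000125^(GP/1000) · (1 − e^(−0.04·t))/4.15
bigness = 1.65·0.000125^(68/1000) = 0.8955
boil_factor = (1 − e^(−0.04·82))/4.15 = 0.2319
U = 0.8955 · 0.2319

0.2077


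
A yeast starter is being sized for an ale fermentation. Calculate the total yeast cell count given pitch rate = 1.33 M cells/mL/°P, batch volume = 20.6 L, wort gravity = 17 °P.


cells (billions) = rate · V_L · °P
cells = 1.33 · 20.6 · 17

465.7660 billion cells


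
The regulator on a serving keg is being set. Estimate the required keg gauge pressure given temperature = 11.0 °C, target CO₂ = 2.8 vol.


psi = vols/(0.01821 + 0.09011·e^(−0.04·T)) − 14.695
psi = 2.8/(0.01821 + 0.09011·e^(−0.04·11.0)) − 14.695

22.0291 psi


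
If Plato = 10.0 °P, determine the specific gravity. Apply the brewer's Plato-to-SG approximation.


SG = 259/(259 − P)
SG = 259/(259 − 10.0)

1.0402


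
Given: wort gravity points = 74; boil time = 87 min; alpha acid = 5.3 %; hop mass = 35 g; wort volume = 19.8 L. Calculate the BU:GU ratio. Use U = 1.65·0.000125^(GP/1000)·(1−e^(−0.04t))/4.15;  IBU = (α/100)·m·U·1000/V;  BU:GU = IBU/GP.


U = 1.65·0.000125^(74/1000)·(1−e^(−0.04·87))/4.15 = 0.1982
IBU = (5.3/100)·35·0.1982·1000/19.8 = 18.5650
BU:GU = 18.5650/74

0.2509


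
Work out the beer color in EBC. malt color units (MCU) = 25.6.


SRM = 1.4922·MCU^0.6859;  EBC = SRM·1.97
SRM = 1.4922·25.6^0.6859 = 13.7955
EBC = 13.7955·1.97

27.1772 EBC


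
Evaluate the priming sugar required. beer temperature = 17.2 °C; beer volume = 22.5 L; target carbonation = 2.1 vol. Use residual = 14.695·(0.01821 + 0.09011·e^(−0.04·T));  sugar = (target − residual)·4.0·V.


residual = 14.695·(0.01821 + 0.09011·e^(−0.04·17.2)) = 0.9331
sugar = (2.1 − 0.9331)·4.0·22.5

105.0214 g


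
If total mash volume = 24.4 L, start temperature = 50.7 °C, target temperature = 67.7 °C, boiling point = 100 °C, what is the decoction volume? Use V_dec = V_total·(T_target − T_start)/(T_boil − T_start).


V_dec = 24.4·(67.7 − 50.7)/(100 − 50.7)

8.4138 L


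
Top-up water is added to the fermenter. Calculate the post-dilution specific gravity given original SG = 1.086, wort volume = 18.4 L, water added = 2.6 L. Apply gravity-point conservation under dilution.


SG_new = 1 + (SG_old − 1)·V_old/(V_old + V_water)
pts = (1.086 − 1)·1000·18.4/(18.4 + 2.6) = 75.3524
SG_new = 1 + 75.3524/1000

1.0754


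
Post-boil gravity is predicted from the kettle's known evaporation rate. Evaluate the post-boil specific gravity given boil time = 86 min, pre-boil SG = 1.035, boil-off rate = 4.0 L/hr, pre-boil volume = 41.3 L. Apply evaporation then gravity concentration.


V_post = V_pre − rate·(t/60);  SG_post = 1 + (SG_pre−1)·V_pre/V_post
V_post = 41.3 − 4.0·(86/60) = 35.5667
SG_post = 1 + (1.035 − 1)·41.3/35.5667

1.0406


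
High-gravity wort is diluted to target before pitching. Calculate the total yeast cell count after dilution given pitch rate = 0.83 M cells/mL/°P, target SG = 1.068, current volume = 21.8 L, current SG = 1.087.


V_w = V·((SG_c−1)/(SG_t−1)−1);  °P = 259 − 259/SG_t;  cells = rate·(V+V_w)·°P
V_w = 21.8·((1.087−1)/(1.068−1)−1) = 6.0912
V_final = 21.8 + 6.0912 = 27.8912
°P = 259 − 259/1.068 = 16.4906
cells = 0.83·27.8912·16.4906

381.7529 billion cells


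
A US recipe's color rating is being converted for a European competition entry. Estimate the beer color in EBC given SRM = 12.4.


EBC = SRM · 1.97
EBC = 12.4 · 1.97

24.4280 EBC


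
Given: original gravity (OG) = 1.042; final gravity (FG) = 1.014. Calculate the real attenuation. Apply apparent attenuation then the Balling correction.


AA = (OG−FG)/(OG−1)·100;  RA = AA·0.8192
AA = (1.042 − 1.014)/(1.042 − 1)·100 = 66.6667
RA = 66.6667·0.8192

54.6133 %


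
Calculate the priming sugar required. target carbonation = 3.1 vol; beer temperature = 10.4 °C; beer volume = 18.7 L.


residual = 14.695·(0.01821 + 0.09011·e^(−0.04·T));  sugar = (target − residual)·4.0·V
residual = 14.695·(0.01821 + 0.09011·e^(−0.04·10.4)) = 1.1411
sugar = (3.1 − 1.1411)·4.0·18.7

146.5240 g


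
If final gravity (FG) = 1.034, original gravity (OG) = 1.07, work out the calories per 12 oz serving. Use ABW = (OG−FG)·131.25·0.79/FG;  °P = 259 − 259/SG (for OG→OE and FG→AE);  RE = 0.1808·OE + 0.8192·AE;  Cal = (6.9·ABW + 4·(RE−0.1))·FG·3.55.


ABW = (1.07 − 1.034)·131.25·0.79/1.034 = 3.6100
OE = 259 − 259/1.07 = 16.9439 °P
AE = 259 − 259/1.034 = 8.5164 °P
RE = 0.1808·16.9439 + 0.8192·8.5164 = 10.0401 °P
Cal = (6.9·3.6100 + 4·(10.0401−0.1))·1.034·3.55

237.3827 kcal


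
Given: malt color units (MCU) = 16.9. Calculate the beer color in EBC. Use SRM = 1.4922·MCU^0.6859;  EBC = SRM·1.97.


SRM = 1.4922·16.9^0.6859 = 10.3761
EBC = 10.3761·1.97

20.4409 EBC


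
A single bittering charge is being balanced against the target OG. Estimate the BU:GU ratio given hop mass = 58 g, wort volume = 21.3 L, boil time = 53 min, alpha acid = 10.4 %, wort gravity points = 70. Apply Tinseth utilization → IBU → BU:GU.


U = 1.65·0.000125^(GP/1000)·(1−e^(−0.04t))/4.15;  IBU = (α/100)·m·U·1000/V;  BU:GU = IBU/GP
U = 1.65·0.000125^(70/1000)·(1−e^(−0.04·53))/4.15 = 0.1865
IBU = (10.4/100)·58·0.1865·1000/21.3 = 52.8163
BU:GU = 52.8163/70

0.7545


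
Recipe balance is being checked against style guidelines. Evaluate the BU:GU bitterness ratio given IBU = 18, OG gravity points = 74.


BU:GU = IBU / OG_points
BU:GU = 18 / 74

0.2432


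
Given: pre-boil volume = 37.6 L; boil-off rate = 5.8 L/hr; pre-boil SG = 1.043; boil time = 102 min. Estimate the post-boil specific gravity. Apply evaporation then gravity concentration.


V_post = V_pre − rate·(t/60);  SG_post = 1 + (SG_pre−1)·V_pre/V_post
V_post = 37.6 − 5.8·(102/60) = 27.7400
SG_post = 1 + (1.043 − 1)·37.6/27.7400

1.0583


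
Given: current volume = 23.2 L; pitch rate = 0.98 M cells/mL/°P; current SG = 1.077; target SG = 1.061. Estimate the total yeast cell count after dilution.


V_w = V·((SG_c−1)/(SG_t−1)−1);  °P = 259 − 259/SG_t;  cells = rate·(V+V_w)·°P
V_w = 23.2·((1.077−1)/(1.061−1)−1) = 6.0852
V_final = 23.2 + 6.0852 = 29.2852
°P = 259 − 259/1.061 = 14.8907
cells = 0.98·29.2852·14.8907

427.3554 billion cells


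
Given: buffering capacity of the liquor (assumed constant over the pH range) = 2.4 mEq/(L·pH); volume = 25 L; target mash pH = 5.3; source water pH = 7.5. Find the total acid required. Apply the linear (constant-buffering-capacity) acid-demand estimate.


acid = buffering capacity · (pH_source − pH_target) · V
acid = 2.4 · (7.5 − 5.3) · 25

132.0000 mEq


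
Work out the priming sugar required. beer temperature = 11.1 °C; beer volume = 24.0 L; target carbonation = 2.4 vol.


residual = 14.695·(0.01821 + 0.09011·e^(−0.04·T));  sugar = (target − residual)·4.0·V
residual = 14.695·(0.01821 + 0.09011·e^(−0.04·11.1)) = 1.1170
sugar = (2.4 − 1.1170)·4.0·24.0

123.1677 g


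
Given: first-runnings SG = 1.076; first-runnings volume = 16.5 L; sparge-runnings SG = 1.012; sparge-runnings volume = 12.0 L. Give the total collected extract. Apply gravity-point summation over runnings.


total = Σ (SG_i − 1)·1000·V_i
first = (1.076 − 1)·1000·16.5 = 1254.0000
sparge = (1.012 − 1)·1000·12.0 = 144.0000
total = 1254.0000 + 144.0000

1398.0000 gravity·L


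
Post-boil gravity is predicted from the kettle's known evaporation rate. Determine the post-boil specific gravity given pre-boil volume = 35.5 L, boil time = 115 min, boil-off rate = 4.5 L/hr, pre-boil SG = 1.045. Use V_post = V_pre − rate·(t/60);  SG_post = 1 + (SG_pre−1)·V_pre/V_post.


V_post = 35.5 − 4.5·(115/60) = 26.8750
SG_post = 1 + (1.045 − 1)·35.5/26.8750

1.0594


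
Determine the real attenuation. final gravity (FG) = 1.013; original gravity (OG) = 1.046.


AA = (OG−FG)/(OG−1)·100;  RA = AA·0.8192
AA = (1.046 − 1.013)/(1.046 − 1)·100 = 71.7391
RA = 71.7391·0.8192

58.7687 %


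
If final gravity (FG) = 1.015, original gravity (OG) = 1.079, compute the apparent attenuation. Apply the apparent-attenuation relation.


AA = (OG − FG)/(OG − 1) · 100
AA = (1.079 − 1.015)/(1.079 − 1) · 100

81.0127 %


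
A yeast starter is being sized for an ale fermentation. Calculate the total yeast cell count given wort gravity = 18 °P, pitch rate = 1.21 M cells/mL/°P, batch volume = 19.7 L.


cells (billions) = rate · V_L · °P
cells = 1.21 · 19.7 · 18

429.0660 billion cells


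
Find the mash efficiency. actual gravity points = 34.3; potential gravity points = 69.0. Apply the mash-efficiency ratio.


efficiency = actual / potential × 100
efficiency = 34.3 / 69.0 × 100

49.7101 %


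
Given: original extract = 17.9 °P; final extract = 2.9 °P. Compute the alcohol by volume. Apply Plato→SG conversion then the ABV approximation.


SG = 259/(259 − P);  ABV = (OG − FG)·131.25
OG = 259/(259 − 17.9) = 1.0742
FG = 259/(259 − 2.9) = 1.0113
ABV = (1.0742 − 1.0113)·131.25

8.2582 % ABV


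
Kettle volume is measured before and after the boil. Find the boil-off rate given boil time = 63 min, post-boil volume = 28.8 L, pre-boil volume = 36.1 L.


rate = (V_pre − V_post) / (t_min/60)
rate = (36.1 − 28.8) / (63/60)

6.9524 L/hr


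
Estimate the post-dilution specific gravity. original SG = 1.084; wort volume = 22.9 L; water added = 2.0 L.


SG_new = 1 + (SG_old − 1)·V_old/(V_old + V_water)
pts = (1.084 − 1)·1000·22.9/(22.9 + 2.0) = 77.2530
SG_new = 1 + 77.2530/1000

1.0773


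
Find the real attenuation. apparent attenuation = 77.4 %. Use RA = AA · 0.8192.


RA = 77.4 · 0.8192

63.4061 %


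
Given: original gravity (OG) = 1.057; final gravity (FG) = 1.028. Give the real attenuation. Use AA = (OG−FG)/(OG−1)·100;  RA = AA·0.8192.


AA = (1.057 − 1.028)/(1.057 − 1)·100 = 50.8772
RA = 50.8772·0.8192

41.6786 %


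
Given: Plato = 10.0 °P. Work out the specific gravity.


SG = 259/(259 − P)
SG = 259/(259 − 10.0)

1.0402


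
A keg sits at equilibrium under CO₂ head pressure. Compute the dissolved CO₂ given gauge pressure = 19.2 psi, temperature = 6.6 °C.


vols = (P + 14.695)·(0.01821 + 0.09011·e^(−0.04·T))
vols = (19.2 + 14.695)·(0.01821 + 0.09011·e^(−0.04·6.6))

2.9628 volumes


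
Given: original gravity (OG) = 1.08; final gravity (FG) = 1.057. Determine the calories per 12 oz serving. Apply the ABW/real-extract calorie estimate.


ABW = (OG−FG)·131.25·0.79/FG;  °P = 259 − 259/SG (for OG→OE and FG→AE);  RE = 0.1808·OE + 0.8192·AE;  Cal = (6.9·ABW + 4·(RE−0.1))·FG·3.55
ABW = (1.08 − 1.057)·131.25·0.79/1.057 = 2.2562
OE = 259 − 259/1.08 = 19.1852 °P
AE = 259 − 259/1.057 = 13.9669 °P
RE = 0.1808·19.1852 + 0.8192·13.9669 = 14.9104 °P
Cal = (6.9·2.2562 + 4·(14.9104−0.1))·1.057·3.55

280.7105 kcal


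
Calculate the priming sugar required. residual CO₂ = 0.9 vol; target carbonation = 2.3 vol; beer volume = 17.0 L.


sugar = (target − residual)·4.0·V
sugar = (2.3 − 0.9)·4.0·17.0

95.2000 g


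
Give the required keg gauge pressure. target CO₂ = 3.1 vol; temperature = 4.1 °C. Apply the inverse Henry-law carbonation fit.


psi = vols/(0.01821 + 0.09011·e^(−0.04·T)) − 14.695
psi = 3.1/(0.01821 + 0.09011·e^(−0.04·4.1)) − 14.695

18.0434 psi


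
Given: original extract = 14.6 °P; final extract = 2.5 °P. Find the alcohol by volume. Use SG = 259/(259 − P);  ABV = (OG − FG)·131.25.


OG = 259/(259 − 14.6) = 1.0597
FG = 259/(259 − 2.5) = 1.0097
ABV = (1.0597 − 1.0097)·131.25

6.5614 % ABV


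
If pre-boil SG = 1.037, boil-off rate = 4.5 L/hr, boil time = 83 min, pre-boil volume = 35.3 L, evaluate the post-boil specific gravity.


V_post = V_pre − rate·(t/60);  SG_post = 1 + (SG_pre−1)·V_pre/V_post
V_post = 35.3 − 4.5·(83/60) = 29.0750
SG_post = 1 + (1.037 − 1)·35.3/29.0750

1.0449


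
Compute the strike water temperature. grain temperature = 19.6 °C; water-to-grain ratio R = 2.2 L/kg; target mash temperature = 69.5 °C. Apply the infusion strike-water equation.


T_strike = (0.41/R)·(T_mash − T_grain) + T_mash
T_strike = (0.41/2.2)·(69.5 − 19.6) + 69.5

78.7995 °C


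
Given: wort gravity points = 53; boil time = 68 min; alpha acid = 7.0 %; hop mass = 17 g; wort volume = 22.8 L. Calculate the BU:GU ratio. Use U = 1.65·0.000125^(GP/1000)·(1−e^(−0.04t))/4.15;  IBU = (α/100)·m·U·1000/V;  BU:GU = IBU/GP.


U = 1.65·0.000125^(53/1000)·(1−e^(−0.04·68))/4.15 = 0.2307
IBU = (7.0/100)·17·0.2307·1000/22.8 = 12.0390
BU:GU = 12.0390/53

0.2272


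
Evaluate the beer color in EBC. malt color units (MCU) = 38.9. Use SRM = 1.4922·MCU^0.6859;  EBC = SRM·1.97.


SRM = 1.4922·38.9^0.6859 = 18.3812
EBC = 18.3812·1.97

36.2109 EBC


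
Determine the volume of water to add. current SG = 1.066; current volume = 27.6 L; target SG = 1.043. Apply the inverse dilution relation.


V_water = V·((SG_curr − 1)/(SG_target − 1) − 1)
V_water = 27.6·((1.066 − 1)/(1.043 − 1) − 1)

14.7628 L


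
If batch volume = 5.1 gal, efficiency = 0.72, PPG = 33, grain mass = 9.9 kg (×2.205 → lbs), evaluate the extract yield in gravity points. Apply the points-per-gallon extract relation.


points = lbs × PPG × eff / vol
lbs = 9.9 × 2.205 = 21.8295
points = 21.8295 × 33 × 0.72 / 5.1

101.6998 points


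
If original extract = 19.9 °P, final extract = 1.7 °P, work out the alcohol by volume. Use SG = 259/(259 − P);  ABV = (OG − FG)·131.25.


OG = 259/(259 − 19.9) = 1.0832
FG = 259/(259 − 1.7) = 1.0066
ABV = (1.0832 − 1.0066)·131.25

10.0566 % ABV


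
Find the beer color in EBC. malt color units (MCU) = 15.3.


SRM = 1.4922·MCU^0.6859;  EBC = SRM·1.97
SRM = 1.4922·15.3^0.6859 = 9.6919
EBC = 9.6919·1.97

19.0930 EBC


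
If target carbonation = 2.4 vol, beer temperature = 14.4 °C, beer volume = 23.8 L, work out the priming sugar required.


residual = 14.695·(0.01821 + 0.09011·e^(−0.04·T));  sugar = (target − residual)·4.0·V
residual = 14.695·(0.01821 + 0.09011·e^(−0.04·14.4)) = 1.0120
sugar = (2.4 − 1.0120)·4.0·23.8

132.1408 g


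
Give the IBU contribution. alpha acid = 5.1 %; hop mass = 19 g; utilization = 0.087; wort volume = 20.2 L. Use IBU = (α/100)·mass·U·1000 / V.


IBU = (5.1/100)·19·0.087·1000 / 20.2

4.1734 IBU


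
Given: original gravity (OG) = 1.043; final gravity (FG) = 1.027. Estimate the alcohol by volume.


ABV = (OG − FG) · 131.25
ABV = (1.043 − 1.027) · 131.25

2.1000 % ABV


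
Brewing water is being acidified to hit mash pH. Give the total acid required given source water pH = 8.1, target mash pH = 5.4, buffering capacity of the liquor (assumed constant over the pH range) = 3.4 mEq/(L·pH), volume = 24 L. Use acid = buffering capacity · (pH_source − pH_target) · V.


acid = 3.4 · (8.1 − 5.4) · 24

220.3200 mEq


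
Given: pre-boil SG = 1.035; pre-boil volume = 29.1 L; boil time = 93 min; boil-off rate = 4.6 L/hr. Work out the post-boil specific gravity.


V_post = V_pre − rate·(t/60);  SG_post = 1 + (SG_pre−1)·V_pre/V_post
V_post = 29.1 − 4.6·(93/60) = 21.9700
SG_post = 1 + (1.035 − 1)·29.1/21.9700

1.0464


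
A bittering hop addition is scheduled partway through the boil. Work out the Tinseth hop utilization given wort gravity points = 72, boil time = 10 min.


U = 1.65·0.000125^(GP/1000) · (1 − e^(−0.04·t))/4.15
bigness = 1.65·0.000125^(72/1000) = 0.8639
boil_factor = (1 − e^(−0.04·10))/4.15 = 0.0794
U = 0.8639 · 0.0794

0.0686


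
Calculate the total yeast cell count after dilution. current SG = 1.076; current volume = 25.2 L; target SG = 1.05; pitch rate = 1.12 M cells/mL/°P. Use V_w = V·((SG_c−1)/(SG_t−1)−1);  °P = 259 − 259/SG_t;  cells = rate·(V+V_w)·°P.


V_w = 25.2·((1.076−1)/(1.05−1)−1) = 13.1040
V_final = 25.2 + 13.1040 = 38.3040
°P = 259 − 259/1.05 = 12.3333
cells = 1.12·38.3040·12.3333

529.1059 billion cells


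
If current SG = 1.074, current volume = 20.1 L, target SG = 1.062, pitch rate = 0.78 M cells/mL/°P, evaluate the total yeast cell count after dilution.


V_w = V·((SG_c−1)/(SG_t−1)−1);  °P = 259 − 259/SG_t;  cells = rate·(V+V_w)·°P
V_w = 20.1·((1.074−1)/(1.062−1)−1) = 3.8903
V_final = 20.1 + 3.8903 = 23.9903
°P = 259 − 259/1.062 = 15.1205
cells = 0.78·23.9903·15.1205

282.9421 billion cells


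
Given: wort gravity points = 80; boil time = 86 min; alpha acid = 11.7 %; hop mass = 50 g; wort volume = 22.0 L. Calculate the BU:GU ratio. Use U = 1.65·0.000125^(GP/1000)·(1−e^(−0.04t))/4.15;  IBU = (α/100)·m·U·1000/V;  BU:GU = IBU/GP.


U = 1.65·0.000125^(80/1000)·(1−e^(−0.04·86))/4.15 = 0.1875
IBU = (11.7/100)·50·0.1875·1000/22.0 = 49.8618
BU:GU = 49.8618/80

0.6233


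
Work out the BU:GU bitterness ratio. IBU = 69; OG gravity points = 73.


BU:GU = IBU / OG_points
BU:GU = 69 / 73

0.9452


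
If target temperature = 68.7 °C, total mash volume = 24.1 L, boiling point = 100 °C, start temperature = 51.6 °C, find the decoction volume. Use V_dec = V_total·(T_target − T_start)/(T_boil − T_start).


V_dec = 24.1·(68.7 − 51.6)/(100 − 51.6)

8.5147 L


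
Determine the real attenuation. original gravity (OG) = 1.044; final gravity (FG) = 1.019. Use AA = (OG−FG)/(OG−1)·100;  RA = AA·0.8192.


AA = (1.044 − 1.019)/(1.044 − 1)·100 = 56.8182
RA = 56.8182·0.8192

46.5455 %


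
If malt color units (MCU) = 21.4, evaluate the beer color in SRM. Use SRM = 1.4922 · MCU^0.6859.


SRM = 1.4922 · 21.4^0.6859

12.1999 SRM


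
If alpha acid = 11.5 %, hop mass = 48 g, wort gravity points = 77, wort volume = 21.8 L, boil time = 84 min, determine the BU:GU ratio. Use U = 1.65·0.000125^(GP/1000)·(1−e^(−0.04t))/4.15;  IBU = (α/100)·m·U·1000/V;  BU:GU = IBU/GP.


U = 1.65·0.000125^(77/1000)·(1−e^(−0.04·84))/4.15 = 0.1921
IBU = (11.5/100)·48·0.1921·1000/21.8 = 48.6437
BU:GU = 48.6437/77

0.6317


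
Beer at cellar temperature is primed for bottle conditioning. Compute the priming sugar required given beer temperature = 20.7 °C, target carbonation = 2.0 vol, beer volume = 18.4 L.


residual = 14.695·(0.01821 + 0.09011·e^(−0.04·T));  sugar = (target − residual)·4.0·V
residual = 14.695·(0.01821 + 0.09011·e^(−0.04·20.7)) = 0.8462
sugar = (2.0 − 0.8462)·4.0·18.4

84.9231 g


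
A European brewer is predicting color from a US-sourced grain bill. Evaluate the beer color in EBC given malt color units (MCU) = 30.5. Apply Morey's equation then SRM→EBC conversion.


SRM = 1.4922·MCU^0.6859;  EBC = SRM·1.97
SRM = 1.4922·30.5^0.6859 = 15.5564
EBC = 15.5564·1.97

30.6461 EBC


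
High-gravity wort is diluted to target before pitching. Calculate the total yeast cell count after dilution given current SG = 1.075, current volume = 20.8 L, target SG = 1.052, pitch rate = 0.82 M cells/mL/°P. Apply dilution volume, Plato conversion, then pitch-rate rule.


V_w = V·((SG_c−1)/(SG_t−1)−1);  °P = 259 − 259/SG_t;  cells = rate·(V+V_w)·°P
V_w = 20.8·((1.075−1)/(1.052−1)−1) = 9.2000
V_final = 20.8 + 9.2000 = 30.0000
°P = 259 − 259/1.052 = 12.8023
cells = 0.82·30.0000·12.8023

314.9361 billion cells


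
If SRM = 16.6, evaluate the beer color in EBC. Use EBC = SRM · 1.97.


EBC = 16.6 · 1.97

32.7020 EBC


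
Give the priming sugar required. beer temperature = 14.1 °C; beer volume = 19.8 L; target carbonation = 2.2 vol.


residual = 14.695·(0.01821 + 0.09011·e^(−0.04·T));  sugar = (target − residual)·4.0·V
residual = 14.695·(0.01821 + 0.09011·e^(−0.04·14.1)) = 1.0210
sugar = (2.2 − 1.0210)·4.0·19.8

93.3806 g


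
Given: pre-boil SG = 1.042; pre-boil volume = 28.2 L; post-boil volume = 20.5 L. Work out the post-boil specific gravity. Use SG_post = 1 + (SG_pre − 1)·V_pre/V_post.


pts_pre = (1.042 − 1)·1000 = 42.0000
pts_post = 42.0000·28.2/20.5 = 57.7756
SG_post = 1 + 57.7756/1000

1.0578


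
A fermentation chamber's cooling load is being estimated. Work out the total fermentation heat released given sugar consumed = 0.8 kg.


Q = m_sugar · 590 kJ/kg
Q = 0.8 · 590

472.0000 kJ


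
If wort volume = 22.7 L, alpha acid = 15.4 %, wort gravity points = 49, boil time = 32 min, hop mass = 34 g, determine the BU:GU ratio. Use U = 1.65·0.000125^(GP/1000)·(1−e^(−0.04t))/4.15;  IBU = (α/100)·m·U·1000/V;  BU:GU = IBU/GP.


U = 1.65·0.000125^(49/1000)·(1−e^(−0.04·32))/4.15 = 0.1848
IBU = (15.4/100)·34·0.1848·1000/22.7 = 42.6258
BU:GU = 42.6258/49

0.8699


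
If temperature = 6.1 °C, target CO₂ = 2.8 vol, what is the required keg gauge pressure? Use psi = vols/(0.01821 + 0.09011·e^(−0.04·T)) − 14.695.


psi = 2.8/(0.01821 + 0.09011·e^(−0.04·6.1)) − 14.695

16.8330 psi


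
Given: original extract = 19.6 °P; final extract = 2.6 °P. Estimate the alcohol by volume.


SG = 259/(259 − P);  ABV = (OG − FG)·131.25
OG = 259/(259 − 19.6) = 1.0819
FG = 259/(259 − 2.6) = 1.0101
ABV = (1.0819 − 1.0101)·131.25

9.4147 % ABV


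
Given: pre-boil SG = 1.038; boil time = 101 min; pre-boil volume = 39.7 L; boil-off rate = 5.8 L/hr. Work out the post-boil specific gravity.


V_post = V_pre − rate·(t/60);  SG_post = 1 + (SG_pre−1)·V_pre/V_post
V_post = 39.7 − 5.8·(101/60) = 29.9367
SG_post = 1 + (1.038 − 1)·39.7/29.9367

1.0504


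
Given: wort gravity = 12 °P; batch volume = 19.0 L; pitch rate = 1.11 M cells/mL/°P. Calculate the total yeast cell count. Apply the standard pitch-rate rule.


cells (billions) = rate · V_L · °P
cells = 1.11 · 19.0 · 12

253.0800 billion cells


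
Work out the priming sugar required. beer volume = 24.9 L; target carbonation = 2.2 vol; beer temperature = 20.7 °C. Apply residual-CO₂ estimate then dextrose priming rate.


residual = 14.695·(0.01821 + 0.09011·e^(−0.04·T));  sugar = (target − residual)·4.0·V
residual = 14.695·(0.01821 + 0.09011·e^(−0.04·20.7)) = 0.8462
sugar = (2.2 − 0.8462)·4.0·24.9

134.8431 g


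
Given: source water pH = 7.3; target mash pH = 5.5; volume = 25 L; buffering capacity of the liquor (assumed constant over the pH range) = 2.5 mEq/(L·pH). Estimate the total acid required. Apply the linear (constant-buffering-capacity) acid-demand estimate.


acid = buffering capacity · (pH_source − pH_target) · V
acid = 2.5 · (7.3 − 5.5) · 25

112.5000 mEq


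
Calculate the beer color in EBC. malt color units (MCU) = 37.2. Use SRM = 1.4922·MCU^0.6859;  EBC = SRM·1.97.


SRM = 1.4922·37.2^0.6859 = 17.8264
EBC = 17.8264·1.97

35.1179 EBC


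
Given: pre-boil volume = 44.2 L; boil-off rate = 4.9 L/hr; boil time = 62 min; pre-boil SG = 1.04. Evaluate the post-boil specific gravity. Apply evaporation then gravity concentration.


V_post = V_pre − rate·(t/60);  SG_post = 1 + (SG_pre−1)·V_pre/V_post
V_post = 44.2 − 4.9·(62/60) = 39.1367
SG_post = 1 + (1.04 − 1)·44.2/39.1367

1.0452


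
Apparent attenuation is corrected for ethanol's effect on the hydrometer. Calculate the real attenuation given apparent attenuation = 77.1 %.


RA = AA · 0.8192
RA = 77.1 · 0.8192

63.1603 %


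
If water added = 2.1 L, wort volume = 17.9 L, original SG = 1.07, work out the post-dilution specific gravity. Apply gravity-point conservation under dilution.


SG_new = 1 + (SG_old − 1)·V_old/(V_old + V_water)
pts = (1.07 − 1)·1000·17.9/(17.9 + 2.1) = 62.6500
SG_new = 1 + 62.6500/1000

1.0627


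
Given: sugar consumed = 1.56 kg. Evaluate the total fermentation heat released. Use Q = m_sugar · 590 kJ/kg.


Q = 1.56 · 590

920.4000 kJ


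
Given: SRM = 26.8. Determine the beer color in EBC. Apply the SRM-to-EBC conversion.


EBC = SRM · 1.97
EBC = 26.8 · 1.97

52.7960 EBC


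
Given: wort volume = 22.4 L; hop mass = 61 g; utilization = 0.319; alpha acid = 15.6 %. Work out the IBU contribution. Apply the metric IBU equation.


IBU = (α/100)·mass·U·1000 / V
IBU = (15.6/100)·61·0.319·1000 / 22.4

135.5180 IBU


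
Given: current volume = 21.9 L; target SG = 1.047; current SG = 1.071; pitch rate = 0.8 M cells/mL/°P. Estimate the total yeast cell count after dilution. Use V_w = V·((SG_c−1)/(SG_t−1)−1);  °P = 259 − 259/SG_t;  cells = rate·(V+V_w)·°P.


V_w = 21.9·((1.071−1)/(1.047−1)−1) = 11.1830
V_final = 21.9 + 11.1830 = 33.0830
°P = 259 − 259/1.047 = 11.6266
cells = 0.8·33.0830·11.6266

307.7128 billion cells


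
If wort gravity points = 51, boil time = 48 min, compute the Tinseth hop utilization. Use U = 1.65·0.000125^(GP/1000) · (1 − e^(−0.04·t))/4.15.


bigness = 1.65·0.000125^(51/1000) = 1.0433
boil_factor = (1 − e^(−0.04·48))/4.15 = 0.2056
U = 1.0433 · 0.2056

0.2145


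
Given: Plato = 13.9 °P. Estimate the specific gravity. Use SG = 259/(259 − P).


SG = 259/(259 − 13.9)

1.0567


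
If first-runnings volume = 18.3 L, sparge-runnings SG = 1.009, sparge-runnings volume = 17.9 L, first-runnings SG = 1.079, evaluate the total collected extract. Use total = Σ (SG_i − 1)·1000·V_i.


first = (1.079 − 1)·1000·18.3 = 1445.7000
sparge = (1.009 − 1)·1000·17.9 = 161.1000
total = 1445.7000 + 161.1000

1606.8000 gravity·L


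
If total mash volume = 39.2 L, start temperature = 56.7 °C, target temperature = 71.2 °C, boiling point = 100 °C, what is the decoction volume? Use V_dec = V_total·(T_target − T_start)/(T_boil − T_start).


V_dec = 39.2·(71.2 − 56.7)/(100 − 56.7)

13.1270 L


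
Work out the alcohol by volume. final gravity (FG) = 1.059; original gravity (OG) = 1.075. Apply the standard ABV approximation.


ABV = (OG − FG) · 131.25
ABV = (1.075 − 1.059) · 131.25

2.1000 % ABV


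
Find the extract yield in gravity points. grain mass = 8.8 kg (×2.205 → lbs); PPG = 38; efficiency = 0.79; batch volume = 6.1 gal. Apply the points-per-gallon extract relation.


points = lbs × PPG × eff / vol
lbs = 8.8 × 2.205 = 19.4040
points = 19.4040 × 38 × 0.79 / 6.1

95.4931 points


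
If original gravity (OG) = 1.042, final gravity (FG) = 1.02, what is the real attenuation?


AA = (OG−FG)/(OG−1)·100;  RA = AA·0.8192
AA = (1.042 − 1.02)/(1.042 − 1)·100 = 52.3810
RA = 52.3810·0.8192

42.9105 %


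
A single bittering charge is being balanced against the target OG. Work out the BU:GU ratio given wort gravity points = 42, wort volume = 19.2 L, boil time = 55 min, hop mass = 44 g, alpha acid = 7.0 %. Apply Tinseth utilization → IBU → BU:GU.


U = 1.65·0.000125^(GP/1000)·(1−e^(−0.04t))/4.15;  IBU = (α/100)·m·U·1000/V;  BU:GU = IBU/GP
U = 1.65·0.000125^(42/1000)·(1−e^(−0.04·55))/4.15 = 0.2424
IBU = (7.0/100)·44·0.2424·1000/19.2 = 38.8824
BU:GU = 38.8824/42

0.9258


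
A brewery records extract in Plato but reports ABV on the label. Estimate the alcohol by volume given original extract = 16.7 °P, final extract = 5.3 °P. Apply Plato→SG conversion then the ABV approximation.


SG = 259/(259 − P);  ABV = (OG − FG)·131.25
OG = 259/(259 − 16.7) = 1.0689
FG = 259/(259 − 5.3) = 1.0209
ABV = (1.0689 − 1.0209)·131.25

6.3042 % ABV


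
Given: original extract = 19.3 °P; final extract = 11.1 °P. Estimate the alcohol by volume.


SG = 259/(259 − P);  ABV = (OG − FG)·131.25
OG = 259/(259 − 19.3) = 1.0805
FG = 259/(259 − 11.1) = 1.0448
ABV = (1.0805 − 1.0448)·131.25

4.6910 % ABV


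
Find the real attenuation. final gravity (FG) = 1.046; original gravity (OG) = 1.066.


AA = (OG−FG)/(OG−1)·100;  RA = AA·0.8192
AA = (1.066 − 1.046)/(1.066 − 1)·100 = 30.3030
RA = 30.3030·0.8192

24.8242 %


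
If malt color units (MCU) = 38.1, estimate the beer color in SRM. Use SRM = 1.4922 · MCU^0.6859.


SRM = 1.4922 · 38.1^0.6859

18.1211 SRM


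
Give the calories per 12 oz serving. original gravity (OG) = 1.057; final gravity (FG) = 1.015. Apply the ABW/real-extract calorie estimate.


ABW = (OG−FG)·131.25·0.79/FG;  °P = 259 − 259/SG (for OG→OE and FG→AE);  RE = 0.1808·OE + 0.8192·AE;  Cal = (6.9·ABW + 4·(RE−0.1))·FG·3.55
ABW = (1.057 − 1.015)·131.25·0.79/1.015 = 4.2905
OE = 259 − 259/1.057 = 13.9669 °P
AE = 259 − 259/1.015 = 3.8276 °P
RE = 0.1808·13.9669 + 0.8192·3.8276 = 5.6608 °P
Cal = (6.9·4.2905 + 4·(5.6608−0.1))·1.015·3.55

186.8201 kcal


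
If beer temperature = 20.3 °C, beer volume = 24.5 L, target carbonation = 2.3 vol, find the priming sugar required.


residual = 14.695·(0.01821 + 0.09011·e^(−0.04·T));  sugar = (target − residual)·4.0·V
residual = 14.695·(0.01821 + 0.09011·e^(−0.04·20.3)) = 0.8555
sugar = (2.3 − 0.8555)·4.0·24.5

141.5625 g


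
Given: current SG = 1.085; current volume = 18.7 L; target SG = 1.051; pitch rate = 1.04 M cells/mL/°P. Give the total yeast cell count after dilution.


V_w = V·((SG_c−1)/(SG_t−1)−1);  °P = 259 − 259/SG_t;  cells = rate·(V+V_w)·°P
V_w = 18.7·((1.085−1)/(1.051−1)−1) = 12.4667
V_final = 18.7 + 12.4667 = 31.1667
°P = 259 − 259/1.051 = 12.5680
cells = 1.04·31.1667·12.5680

407.3718 billion cells


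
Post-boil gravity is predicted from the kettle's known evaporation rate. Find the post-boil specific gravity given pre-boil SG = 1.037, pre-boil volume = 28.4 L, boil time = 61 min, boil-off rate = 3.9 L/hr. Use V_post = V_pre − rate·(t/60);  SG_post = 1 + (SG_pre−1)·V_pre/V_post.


V_post = 28.4 − 3.9·(61/60) = 24.4350
SG_post = 1 + (1.037 − 1)·28.4/24.4350

1.0430


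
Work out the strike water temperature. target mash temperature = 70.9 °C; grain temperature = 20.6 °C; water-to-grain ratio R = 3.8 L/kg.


T_strike = (0.41/R)·(T_mash − T_grain) + T_mash
T_strike = (0.41/3.8)·(70.9 − 20.6) + 70.9

76.3271 °C


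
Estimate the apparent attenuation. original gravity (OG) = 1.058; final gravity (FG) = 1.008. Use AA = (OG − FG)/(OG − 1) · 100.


AA = (1.058 − 1.008)/(1.058 − 1) · 100

86.2069 %


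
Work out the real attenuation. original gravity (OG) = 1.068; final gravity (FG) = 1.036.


AA = (OG−FG)/(OG−1)·100;  RA = AA·0.8192
AA = (1.068 − 1.036)/(1.068 − 1)·100 = 47.0588
RA = 47.0588·0.8192

38.5506 %


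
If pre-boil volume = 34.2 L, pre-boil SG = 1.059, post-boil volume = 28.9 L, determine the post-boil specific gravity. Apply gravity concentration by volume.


SG_post = 1 + (SG_pre − 1)·V_pre/V_post
pts_pre = (1.059 − 1)·1000 = 59.0000
pts_post = 59.0000·34.2/28.9 = 69.8201
SG_post = 1 + 69.8201/1000

1.0698


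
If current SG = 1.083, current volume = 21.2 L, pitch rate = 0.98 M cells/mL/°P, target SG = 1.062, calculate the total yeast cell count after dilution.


V_w = V·((SG_c−1)/(SG_t−1)−1);  °P = 259 − 259/SG_t;  cells = rate·(V+V_w)·°P
V_w = 21.2·((1.083−1)/(1.062−1)−1) = 7.1806
V_final = 21.2 + 7.1806 = 28.3806
°P = 259 − 259/1.062 = 15.1205
cells = 0.98·28.3806·15.1205

420.5477 billion cells


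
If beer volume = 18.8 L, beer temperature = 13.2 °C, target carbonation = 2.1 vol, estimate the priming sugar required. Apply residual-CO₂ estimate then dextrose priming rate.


residual = 14.695·(0.01821 + 0.09011·e^(−0.04·T));  sugar = (target − residual)·4.0·V
residual = 14.695·(0.01821 + 0.09011·e^(−0.04·13.2)) = 1.0486
sugar = (2.1 − 1.0486)·4.0·18.8

79.0677 g


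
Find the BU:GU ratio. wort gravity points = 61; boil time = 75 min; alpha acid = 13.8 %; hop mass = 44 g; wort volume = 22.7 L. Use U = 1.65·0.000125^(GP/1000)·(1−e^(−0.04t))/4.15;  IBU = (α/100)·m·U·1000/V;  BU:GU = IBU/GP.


U = 1.65·0.000125^(61/1000)·(1−e^(−0.04·75))/4.15 = 0.2184
IBU = (13.8/100)·44·0.2184·1000/22.7 = 58.4083
BU:GU = 58.4083/61

0.9575


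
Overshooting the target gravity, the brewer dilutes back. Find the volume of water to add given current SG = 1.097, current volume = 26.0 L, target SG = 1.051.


V_water = V·((SG_curr − 1)/(SG_target − 1) − 1)
V_water = 26.0·((1.097 − 1)/(1.051 − 1) − 1)

23.4510 L


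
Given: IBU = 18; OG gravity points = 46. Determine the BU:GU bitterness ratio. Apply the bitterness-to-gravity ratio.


BU:GU = IBU / OG_points
BU:GU = 18 / 46

0.3913


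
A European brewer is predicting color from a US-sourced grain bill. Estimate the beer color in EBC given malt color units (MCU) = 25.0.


SRM = 1.4922·MCU^0.6859;  EBC = SRM·1.97
SRM = 1.4922·25.0^0.6859 = 13.5729
EBC = 13.5729·1.97

26.7387 EBC


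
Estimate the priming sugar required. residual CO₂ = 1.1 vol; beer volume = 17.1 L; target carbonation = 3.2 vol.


sugar = (target − residual)·4.0·V
sugar = (3.2 − 1.1)·4.0·17.1

143.6400 g


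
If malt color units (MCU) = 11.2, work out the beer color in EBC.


SRM = 1.4922·MCU^0.6859;  EBC = SRM·1.97
SRM = 1.4922·11.2^0.6859 = 7.8250
EBC = 7.8250·1.97

15.4153 EBC


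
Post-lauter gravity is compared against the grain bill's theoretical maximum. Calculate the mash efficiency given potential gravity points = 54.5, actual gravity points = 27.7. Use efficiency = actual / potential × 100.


efficiency = 27.7 / 54.5 × 100

50.8257 %


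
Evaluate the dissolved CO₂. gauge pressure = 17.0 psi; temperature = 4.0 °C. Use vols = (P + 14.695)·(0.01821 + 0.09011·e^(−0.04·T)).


vols = (17.0 + 14.695)·(0.01821 + 0.09011·e^(−0.04·4.0))

3.0109 volumes


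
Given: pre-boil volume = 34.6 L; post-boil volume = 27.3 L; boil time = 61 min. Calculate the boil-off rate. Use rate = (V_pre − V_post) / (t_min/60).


rate = (34.6 − 27.3) / (61/60)

7.1803 L/hr


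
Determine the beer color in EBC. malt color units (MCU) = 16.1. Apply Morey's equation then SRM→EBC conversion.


SRM = 1.4922·MCU^0.6859;  EBC = SRM·1.97
SRM = 1.4922·16.1^0.6859 = 10.0367
EBC = 10.0367·1.97

19.7722 EBC


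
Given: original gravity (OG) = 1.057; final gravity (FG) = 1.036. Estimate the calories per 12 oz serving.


ABW = (OG−FG)·131.25·0.79/FG;  °P = 259 − 259/SG (for OG→OE and FG→AE);  RE = 0.1808·OE + 0.8192·AE;  Cal = (6.9·ABW + 4·(RE−0.1))·FG·3.55
ABW = (1.057 − 1.036)·131.25·0.79/1.036 = 2.1018
OE = 259 − 259/1.057 = 13.9669 °P
AE = 259 − 259/1.036 = 9.0000 °P
RE = 0.1808·13.9669 + 0.8192·9.0000 = 9.8980 °P
Cal = (6.9·2.1018 + 4·(9.8980−0.1))·1.036·3.55

197.4769 kcal


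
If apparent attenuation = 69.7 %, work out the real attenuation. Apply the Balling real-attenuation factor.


RA = AA · 0.8192
RA = 69.7 · 0.8192

57.0982 %


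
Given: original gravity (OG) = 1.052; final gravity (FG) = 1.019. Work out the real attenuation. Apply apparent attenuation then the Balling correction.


AA = (OG−FG)/(OG−1)·100;  RA = AA·0.8192
AA = (1.052 − 1.019)/(1.052 − 1)·100 = 63.4615
RA = 63.4615·0.8192

51.9877 %
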